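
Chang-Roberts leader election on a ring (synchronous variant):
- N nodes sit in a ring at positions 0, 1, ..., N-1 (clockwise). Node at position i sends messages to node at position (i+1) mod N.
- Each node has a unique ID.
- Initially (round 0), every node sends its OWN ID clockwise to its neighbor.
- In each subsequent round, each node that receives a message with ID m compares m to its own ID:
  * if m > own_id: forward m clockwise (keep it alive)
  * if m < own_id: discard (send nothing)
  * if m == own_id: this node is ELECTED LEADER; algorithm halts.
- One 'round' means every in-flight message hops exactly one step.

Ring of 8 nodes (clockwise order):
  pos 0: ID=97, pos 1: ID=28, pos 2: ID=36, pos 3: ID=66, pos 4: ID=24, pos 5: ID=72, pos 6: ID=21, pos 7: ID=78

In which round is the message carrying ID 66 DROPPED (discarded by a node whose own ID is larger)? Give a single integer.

Answer: 2

Derivation:
Round 1: pos1(id28) recv 97: fwd; pos2(id36) recv 28: drop; pos3(id66) recv 36: drop; pos4(id24) recv 66: fwd; pos5(id72) recv 24: drop; pos6(id21) recv 72: fwd; pos7(id78) recv 21: drop; pos0(id97) recv 78: drop
Round 2: pos2(id36) recv 97: fwd; pos5(id72) recv 66: drop; pos7(id78) recv 72: drop
Round 3: pos3(id66) recv 97: fwd
Round 4: pos4(id24) recv 97: fwd
Round 5: pos5(id72) recv 97: fwd
Round 6: pos6(id21) recv 97: fwd
Round 7: pos7(id78) recv 97: fwd
Round 8: pos0(id97) recv 97: ELECTED
Message ID 66 originates at pos 3; dropped at pos 5 in round 2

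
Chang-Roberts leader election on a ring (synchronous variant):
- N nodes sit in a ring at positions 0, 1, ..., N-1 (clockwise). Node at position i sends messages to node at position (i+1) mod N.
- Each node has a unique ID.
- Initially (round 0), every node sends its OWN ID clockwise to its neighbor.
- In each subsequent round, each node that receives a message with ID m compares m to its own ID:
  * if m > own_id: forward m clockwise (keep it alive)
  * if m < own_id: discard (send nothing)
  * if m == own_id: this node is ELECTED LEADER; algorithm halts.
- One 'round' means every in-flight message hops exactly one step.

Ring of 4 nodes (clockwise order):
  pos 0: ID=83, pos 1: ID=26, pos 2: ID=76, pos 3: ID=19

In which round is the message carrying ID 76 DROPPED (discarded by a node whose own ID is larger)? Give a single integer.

Round 1: pos1(id26) recv 83: fwd; pos2(id76) recv 26: drop; pos3(id19) recv 76: fwd; pos0(id83) recv 19: drop
Round 2: pos2(id76) recv 83: fwd; pos0(id83) recv 76: drop
Round 3: pos3(id19) recv 83: fwd
Round 4: pos0(id83) recv 83: ELECTED
Message ID 76 originates at pos 2; dropped at pos 0 in round 2

Answer: 2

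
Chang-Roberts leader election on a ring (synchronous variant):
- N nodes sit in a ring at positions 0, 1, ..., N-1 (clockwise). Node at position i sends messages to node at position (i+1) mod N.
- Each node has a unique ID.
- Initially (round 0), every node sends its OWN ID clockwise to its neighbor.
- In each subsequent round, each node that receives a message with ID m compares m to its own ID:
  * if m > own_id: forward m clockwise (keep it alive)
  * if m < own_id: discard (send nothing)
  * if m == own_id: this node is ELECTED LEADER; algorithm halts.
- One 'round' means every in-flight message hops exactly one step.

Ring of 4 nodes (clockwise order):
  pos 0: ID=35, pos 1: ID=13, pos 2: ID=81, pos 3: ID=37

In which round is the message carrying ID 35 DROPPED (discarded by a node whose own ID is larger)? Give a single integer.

Round 1: pos1(id13) recv 35: fwd; pos2(id81) recv 13: drop; pos3(id37) recv 81: fwd; pos0(id35) recv 37: fwd
Round 2: pos2(id81) recv 35: drop; pos0(id35) recv 81: fwd; pos1(id13) recv 37: fwd
Round 3: pos1(id13) recv 81: fwd; pos2(id81) recv 37: drop
Round 4: pos2(id81) recv 81: ELECTED
Message ID 35 originates at pos 0; dropped at pos 2 in round 2

Answer: 2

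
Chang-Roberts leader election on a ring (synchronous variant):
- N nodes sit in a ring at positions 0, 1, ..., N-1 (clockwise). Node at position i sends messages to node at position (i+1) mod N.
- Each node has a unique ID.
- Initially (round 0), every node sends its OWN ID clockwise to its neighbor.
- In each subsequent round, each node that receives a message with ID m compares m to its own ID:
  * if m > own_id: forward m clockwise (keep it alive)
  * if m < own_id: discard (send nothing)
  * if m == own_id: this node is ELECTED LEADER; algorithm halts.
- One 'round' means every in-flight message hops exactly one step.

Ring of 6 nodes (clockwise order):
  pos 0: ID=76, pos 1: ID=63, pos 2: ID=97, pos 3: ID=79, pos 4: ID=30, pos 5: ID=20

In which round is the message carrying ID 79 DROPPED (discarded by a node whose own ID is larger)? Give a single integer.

Round 1: pos1(id63) recv 76: fwd; pos2(id97) recv 63: drop; pos3(id79) recv 97: fwd; pos4(id30) recv 79: fwd; pos5(id20) recv 30: fwd; pos0(id76) recv 20: drop
Round 2: pos2(id97) recv 76: drop; pos4(id30) recv 97: fwd; pos5(id20) recv 79: fwd; pos0(id76) recv 30: drop
Round 3: pos5(id20) recv 97: fwd; pos0(id76) recv 79: fwd
Round 4: pos0(id76) recv 97: fwd; pos1(id63) recv 79: fwd
Round 5: pos1(id63) recv 97: fwd; pos2(id97) recv 79: drop
Round 6: pos2(id97) recv 97: ELECTED
Message ID 79 originates at pos 3; dropped at pos 2 in round 5

Answer: 5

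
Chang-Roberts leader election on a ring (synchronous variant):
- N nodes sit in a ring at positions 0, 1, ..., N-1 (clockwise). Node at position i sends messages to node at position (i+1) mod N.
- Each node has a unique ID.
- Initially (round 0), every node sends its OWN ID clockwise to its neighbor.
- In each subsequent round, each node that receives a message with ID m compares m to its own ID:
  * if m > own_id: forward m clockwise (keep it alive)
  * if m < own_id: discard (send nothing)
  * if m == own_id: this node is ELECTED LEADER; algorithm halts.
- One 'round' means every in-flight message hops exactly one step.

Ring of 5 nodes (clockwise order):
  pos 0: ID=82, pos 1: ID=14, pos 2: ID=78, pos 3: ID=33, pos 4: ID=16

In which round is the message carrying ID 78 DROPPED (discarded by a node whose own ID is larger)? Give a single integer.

Round 1: pos1(id14) recv 82: fwd; pos2(id78) recv 14: drop; pos3(id33) recv 78: fwd; pos4(id16) recv 33: fwd; pos0(id82) recv 16: drop
Round 2: pos2(id78) recv 82: fwd; pos4(id16) recv 78: fwd; pos0(id82) recv 33: drop
Round 3: pos3(id33) recv 82: fwd; pos0(id82) recv 78: drop
Round 4: pos4(id16) recv 82: fwd
Round 5: pos0(id82) recv 82: ELECTED
Message ID 78 originates at pos 2; dropped at pos 0 in round 3

Answer: 3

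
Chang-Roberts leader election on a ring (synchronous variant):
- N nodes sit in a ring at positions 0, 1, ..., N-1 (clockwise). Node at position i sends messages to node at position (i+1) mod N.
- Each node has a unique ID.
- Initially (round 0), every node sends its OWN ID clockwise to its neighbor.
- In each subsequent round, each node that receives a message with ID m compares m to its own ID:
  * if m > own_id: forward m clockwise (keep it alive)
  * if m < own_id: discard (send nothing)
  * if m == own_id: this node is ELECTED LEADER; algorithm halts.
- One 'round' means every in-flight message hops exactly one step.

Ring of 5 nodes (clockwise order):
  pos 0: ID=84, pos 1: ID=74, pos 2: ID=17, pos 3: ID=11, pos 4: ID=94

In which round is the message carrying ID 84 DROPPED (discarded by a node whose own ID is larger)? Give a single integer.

Answer: 4

Derivation:
Round 1: pos1(id74) recv 84: fwd; pos2(id17) recv 74: fwd; pos3(id11) recv 17: fwd; pos4(id94) recv 11: drop; pos0(id84) recv 94: fwd
Round 2: pos2(id17) recv 84: fwd; pos3(id11) recv 74: fwd; pos4(id94) recv 17: drop; pos1(id74) recv 94: fwd
Round 3: pos3(id11) recv 84: fwd; pos4(id94) recv 74: drop; pos2(id17) recv 94: fwd
Round 4: pos4(id94) recv 84: drop; pos3(id11) recv 94: fwd
Round 5: pos4(id94) recv 94: ELECTED
Message ID 84 originates at pos 0; dropped at pos 4 in round 4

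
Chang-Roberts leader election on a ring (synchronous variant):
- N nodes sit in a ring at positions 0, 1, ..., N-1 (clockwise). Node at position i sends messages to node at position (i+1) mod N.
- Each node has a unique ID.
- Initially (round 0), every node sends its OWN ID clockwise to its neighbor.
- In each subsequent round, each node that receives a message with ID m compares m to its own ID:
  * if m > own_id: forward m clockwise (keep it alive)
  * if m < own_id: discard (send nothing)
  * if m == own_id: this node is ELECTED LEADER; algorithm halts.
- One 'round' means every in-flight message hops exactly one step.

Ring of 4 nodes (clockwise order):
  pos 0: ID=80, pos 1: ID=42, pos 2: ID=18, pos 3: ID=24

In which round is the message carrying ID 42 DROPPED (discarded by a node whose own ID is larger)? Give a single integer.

Answer: 3

Derivation:
Round 1: pos1(id42) recv 80: fwd; pos2(id18) recv 42: fwd; pos3(id24) recv 18: drop; pos0(id80) recv 24: drop
Round 2: pos2(id18) recv 80: fwd; pos3(id24) recv 42: fwd
Round 3: pos3(id24) recv 80: fwd; pos0(id80) recv 42: drop
Round 4: pos0(id80) recv 80: ELECTED
Message ID 42 originates at pos 1; dropped at pos 0 in round 3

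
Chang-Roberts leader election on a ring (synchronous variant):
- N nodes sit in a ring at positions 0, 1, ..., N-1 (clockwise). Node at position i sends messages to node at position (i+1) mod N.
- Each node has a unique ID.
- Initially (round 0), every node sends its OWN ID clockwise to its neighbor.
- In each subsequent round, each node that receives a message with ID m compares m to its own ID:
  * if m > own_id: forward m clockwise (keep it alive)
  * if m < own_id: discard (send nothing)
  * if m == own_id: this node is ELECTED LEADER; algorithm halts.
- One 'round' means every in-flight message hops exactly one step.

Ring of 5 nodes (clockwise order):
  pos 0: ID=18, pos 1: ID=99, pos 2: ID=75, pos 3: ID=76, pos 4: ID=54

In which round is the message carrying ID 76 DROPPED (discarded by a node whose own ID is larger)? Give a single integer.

Round 1: pos1(id99) recv 18: drop; pos2(id75) recv 99: fwd; pos3(id76) recv 75: drop; pos4(id54) recv 76: fwd; pos0(id18) recv 54: fwd
Round 2: pos3(id76) recv 99: fwd; pos0(id18) recv 76: fwd; pos1(id99) recv 54: drop
Round 3: pos4(id54) recv 99: fwd; pos1(id99) recv 76: drop
Round 4: pos0(id18) recv 99: fwd
Round 5: pos1(id99) recv 99: ELECTED
Message ID 76 originates at pos 3; dropped at pos 1 in round 3

Answer: 3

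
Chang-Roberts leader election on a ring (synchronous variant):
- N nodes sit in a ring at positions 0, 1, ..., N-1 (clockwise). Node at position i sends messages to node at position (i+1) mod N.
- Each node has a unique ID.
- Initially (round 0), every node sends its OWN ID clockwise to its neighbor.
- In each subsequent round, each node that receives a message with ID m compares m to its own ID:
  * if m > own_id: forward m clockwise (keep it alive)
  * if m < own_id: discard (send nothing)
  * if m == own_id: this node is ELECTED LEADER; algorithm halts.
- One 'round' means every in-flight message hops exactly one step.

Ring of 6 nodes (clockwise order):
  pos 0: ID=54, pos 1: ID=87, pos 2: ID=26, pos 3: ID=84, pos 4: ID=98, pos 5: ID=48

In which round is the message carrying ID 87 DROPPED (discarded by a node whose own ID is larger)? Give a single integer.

Answer: 3

Derivation:
Round 1: pos1(id87) recv 54: drop; pos2(id26) recv 87: fwd; pos3(id84) recv 26: drop; pos4(id98) recv 84: drop; pos5(id48) recv 98: fwd; pos0(id54) recv 48: drop
Round 2: pos3(id84) recv 87: fwd; pos0(id54) recv 98: fwd
Round 3: pos4(id98) recv 87: drop; pos1(id87) recv 98: fwd
Round 4: pos2(id26) recv 98: fwd
Round 5: pos3(id84) recv 98: fwd
Round 6: pos4(id98) recv 98: ELECTED
Message ID 87 originates at pos 1; dropped at pos 4 in round 3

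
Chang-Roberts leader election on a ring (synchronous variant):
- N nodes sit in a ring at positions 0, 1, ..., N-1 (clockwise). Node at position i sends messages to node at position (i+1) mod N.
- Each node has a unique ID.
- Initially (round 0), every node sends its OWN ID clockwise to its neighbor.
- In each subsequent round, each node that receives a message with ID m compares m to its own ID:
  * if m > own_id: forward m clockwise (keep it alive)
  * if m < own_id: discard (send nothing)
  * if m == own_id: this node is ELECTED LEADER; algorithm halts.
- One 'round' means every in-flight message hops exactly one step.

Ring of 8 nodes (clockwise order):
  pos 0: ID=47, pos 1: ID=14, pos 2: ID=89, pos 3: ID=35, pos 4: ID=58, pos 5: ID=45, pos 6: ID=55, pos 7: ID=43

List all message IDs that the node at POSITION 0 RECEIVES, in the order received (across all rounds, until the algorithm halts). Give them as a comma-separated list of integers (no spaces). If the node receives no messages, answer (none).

Round 1: pos1(id14) recv 47: fwd; pos2(id89) recv 14: drop; pos3(id35) recv 89: fwd; pos4(id58) recv 35: drop; pos5(id45) recv 58: fwd; pos6(id55) recv 45: drop; pos7(id43) recv 55: fwd; pos0(id47) recv 43: drop
Round 2: pos2(id89) recv 47: drop; pos4(id58) recv 89: fwd; pos6(id55) recv 58: fwd; pos0(id47) recv 55: fwd
Round 3: pos5(id45) recv 89: fwd; pos7(id43) recv 58: fwd; pos1(id14) recv 55: fwd
Round 4: pos6(id55) recv 89: fwd; pos0(id47) recv 58: fwd; pos2(id89) recv 55: drop
Round 5: pos7(id43) recv 89: fwd; pos1(id14) recv 58: fwd
Round 6: pos0(id47) recv 89: fwd; pos2(id89) recv 58: drop
Round 7: pos1(id14) recv 89: fwd
Round 8: pos2(id89) recv 89: ELECTED

Answer: 43,55,58,89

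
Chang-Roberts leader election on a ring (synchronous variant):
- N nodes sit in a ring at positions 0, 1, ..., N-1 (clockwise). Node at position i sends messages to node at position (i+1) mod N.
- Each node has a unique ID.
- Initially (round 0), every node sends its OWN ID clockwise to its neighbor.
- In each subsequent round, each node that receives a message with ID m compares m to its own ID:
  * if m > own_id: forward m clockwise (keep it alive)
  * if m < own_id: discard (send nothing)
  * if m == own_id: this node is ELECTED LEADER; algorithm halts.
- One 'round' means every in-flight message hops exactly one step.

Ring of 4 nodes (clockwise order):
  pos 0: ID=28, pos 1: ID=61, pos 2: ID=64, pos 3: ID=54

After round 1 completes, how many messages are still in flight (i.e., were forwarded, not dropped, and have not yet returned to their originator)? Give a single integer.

Answer: 2

Derivation:
Round 1: pos1(id61) recv 28: drop; pos2(id64) recv 61: drop; pos3(id54) recv 64: fwd; pos0(id28) recv 54: fwd
After round 1: 2 messages still in flight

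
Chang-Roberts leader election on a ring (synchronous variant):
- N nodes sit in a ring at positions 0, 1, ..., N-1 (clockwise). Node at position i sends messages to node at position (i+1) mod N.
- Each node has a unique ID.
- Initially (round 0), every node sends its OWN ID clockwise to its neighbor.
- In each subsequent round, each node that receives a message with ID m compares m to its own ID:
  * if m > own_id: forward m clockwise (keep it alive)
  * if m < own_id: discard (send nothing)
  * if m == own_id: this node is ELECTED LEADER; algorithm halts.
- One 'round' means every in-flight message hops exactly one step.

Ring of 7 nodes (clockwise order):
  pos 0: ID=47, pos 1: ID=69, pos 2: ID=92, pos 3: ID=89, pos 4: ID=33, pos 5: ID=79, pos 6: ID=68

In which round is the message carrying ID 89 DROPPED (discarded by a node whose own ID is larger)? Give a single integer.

Answer: 6

Derivation:
Round 1: pos1(id69) recv 47: drop; pos2(id92) recv 69: drop; pos3(id89) recv 92: fwd; pos4(id33) recv 89: fwd; pos5(id79) recv 33: drop; pos6(id68) recv 79: fwd; pos0(id47) recv 68: fwd
Round 2: pos4(id33) recv 92: fwd; pos5(id79) recv 89: fwd; pos0(id47) recv 79: fwd; pos1(id69) recv 68: drop
Round 3: pos5(id79) recv 92: fwd; pos6(id68) recv 89: fwd; pos1(id69) recv 79: fwd
Round 4: pos6(id68) recv 92: fwd; pos0(id47) recv 89: fwd; pos2(id92) recv 79: drop
Round 5: pos0(id47) recv 92: fwd; pos1(id69) recv 89: fwd
Round 6: pos1(id69) recv 92: fwd; pos2(id92) recv 89: drop
Round 7: pos2(id92) recv 92: ELECTED
Message ID 89 originates at pos 3; dropped at pos 2 in round 6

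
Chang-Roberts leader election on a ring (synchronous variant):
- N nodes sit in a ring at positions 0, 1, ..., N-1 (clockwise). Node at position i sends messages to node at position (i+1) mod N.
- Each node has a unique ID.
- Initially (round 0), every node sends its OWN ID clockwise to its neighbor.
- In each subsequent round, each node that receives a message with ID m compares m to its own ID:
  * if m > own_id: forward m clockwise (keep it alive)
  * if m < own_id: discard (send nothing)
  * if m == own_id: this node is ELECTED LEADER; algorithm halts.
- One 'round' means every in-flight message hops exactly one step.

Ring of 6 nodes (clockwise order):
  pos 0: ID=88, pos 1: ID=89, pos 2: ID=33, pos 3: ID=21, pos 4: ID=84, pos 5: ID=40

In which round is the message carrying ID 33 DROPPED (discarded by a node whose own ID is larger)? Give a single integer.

Answer: 2

Derivation:
Round 1: pos1(id89) recv 88: drop; pos2(id33) recv 89: fwd; pos3(id21) recv 33: fwd; pos4(id84) recv 21: drop; pos5(id40) recv 84: fwd; pos0(id88) recv 40: drop
Round 2: pos3(id21) recv 89: fwd; pos4(id84) recv 33: drop; pos0(id88) recv 84: drop
Round 3: pos4(id84) recv 89: fwd
Round 4: pos5(id40) recv 89: fwd
Round 5: pos0(id88) recv 89: fwd
Round 6: pos1(id89) recv 89: ELECTED
Message ID 33 originates at pos 2; dropped at pos 4 in round 2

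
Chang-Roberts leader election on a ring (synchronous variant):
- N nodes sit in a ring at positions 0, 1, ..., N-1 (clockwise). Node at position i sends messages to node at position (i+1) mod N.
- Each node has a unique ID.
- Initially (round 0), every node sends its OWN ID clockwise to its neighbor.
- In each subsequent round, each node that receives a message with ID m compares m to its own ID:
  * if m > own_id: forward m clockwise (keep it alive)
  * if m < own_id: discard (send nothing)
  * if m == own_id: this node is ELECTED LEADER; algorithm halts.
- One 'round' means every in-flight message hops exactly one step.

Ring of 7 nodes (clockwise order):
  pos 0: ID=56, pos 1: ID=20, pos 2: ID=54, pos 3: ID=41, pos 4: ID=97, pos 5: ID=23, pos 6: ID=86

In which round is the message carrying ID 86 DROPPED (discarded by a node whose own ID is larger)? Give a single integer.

Answer: 5

Derivation:
Round 1: pos1(id20) recv 56: fwd; pos2(id54) recv 20: drop; pos3(id41) recv 54: fwd; pos4(id97) recv 41: drop; pos5(id23) recv 97: fwd; pos6(id86) recv 23: drop; pos0(id56) recv 86: fwd
Round 2: pos2(id54) recv 56: fwd; pos4(id97) recv 54: drop; pos6(id86) recv 97: fwd; pos1(id20) recv 86: fwd
Round 3: pos3(id41) recv 56: fwd; pos0(id56) recv 97: fwd; pos2(id54) recv 86: fwd
Round 4: pos4(id97) recv 56: drop; pos1(id20) recv 97: fwd; pos3(id41) recv 86: fwd
Round 5: pos2(id54) recv 97: fwd; pos4(id97) recv 86: drop
Round 6: pos3(id41) recv 97: fwd
Round 7: pos4(id97) recv 97: ELECTED
Message ID 86 originates at pos 6; dropped at pos 4 in round 5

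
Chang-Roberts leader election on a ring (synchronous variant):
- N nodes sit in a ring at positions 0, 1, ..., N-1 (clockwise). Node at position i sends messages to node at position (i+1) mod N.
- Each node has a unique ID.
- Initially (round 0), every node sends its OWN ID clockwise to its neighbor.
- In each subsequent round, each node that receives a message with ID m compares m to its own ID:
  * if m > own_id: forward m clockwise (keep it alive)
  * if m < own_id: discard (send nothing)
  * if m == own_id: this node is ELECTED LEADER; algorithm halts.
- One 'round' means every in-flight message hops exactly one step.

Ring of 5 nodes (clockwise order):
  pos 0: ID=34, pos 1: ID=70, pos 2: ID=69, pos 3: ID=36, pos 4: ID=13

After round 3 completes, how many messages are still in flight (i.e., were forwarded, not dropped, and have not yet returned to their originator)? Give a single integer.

Answer: 2

Derivation:
Round 1: pos1(id70) recv 34: drop; pos2(id69) recv 70: fwd; pos3(id36) recv 69: fwd; pos4(id13) recv 36: fwd; pos0(id34) recv 13: drop
Round 2: pos3(id36) recv 70: fwd; pos4(id13) recv 69: fwd; pos0(id34) recv 36: fwd
Round 3: pos4(id13) recv 70: fwd; pos0(id34) recv 69: fwd; pos1(id70) recv 36: drop
After round 3: 2 messages still in flight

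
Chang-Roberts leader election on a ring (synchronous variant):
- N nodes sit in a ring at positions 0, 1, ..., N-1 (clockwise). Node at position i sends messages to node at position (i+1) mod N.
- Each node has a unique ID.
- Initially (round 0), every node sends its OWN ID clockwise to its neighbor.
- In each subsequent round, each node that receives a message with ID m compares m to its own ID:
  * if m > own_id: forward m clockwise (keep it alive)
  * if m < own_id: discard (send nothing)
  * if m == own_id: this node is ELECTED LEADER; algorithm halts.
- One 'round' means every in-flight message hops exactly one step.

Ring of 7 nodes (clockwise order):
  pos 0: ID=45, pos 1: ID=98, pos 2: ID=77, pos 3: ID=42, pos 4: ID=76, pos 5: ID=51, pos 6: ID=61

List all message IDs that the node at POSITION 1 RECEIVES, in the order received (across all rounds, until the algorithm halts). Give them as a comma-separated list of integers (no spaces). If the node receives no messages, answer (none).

Round 1: pos1(id98) recv 45: drop; pos2(id77) recv 98: fwd; pos3(id42) recv 77: fwd; pos4(id76) recv 42: drop; pos5(id51) recv 76: fwd; pos6(id61) recv 51: drop; pos0(id45) recv 61: fwd
Round 2: pos3(id42) recv 98: fwd; pos4(id76) recv 77: fwd; pos6(id61) recv 76: fwd; pos1(id98) recv 61: drop
Round 3: pos4(id76) recv 98: fwd; pos5(id51) recv 77: fwd; pos0(id45) recv 76: fwd
Round 4: pos5(id51) recv 98: fwd; pos6(id61) recv 77: fwd; pos1(id98) recv 76: drop
Round 5: pos6(id61) recv 98: fwd; pos0(id45) recv 77: fwd
Round 6: pos0(id45) recv 98: fwd; pos1(id98) recv 77: drop
Round 7: pos1(id98) recv 98: ELECTED

Answer: 45,61,76,77,98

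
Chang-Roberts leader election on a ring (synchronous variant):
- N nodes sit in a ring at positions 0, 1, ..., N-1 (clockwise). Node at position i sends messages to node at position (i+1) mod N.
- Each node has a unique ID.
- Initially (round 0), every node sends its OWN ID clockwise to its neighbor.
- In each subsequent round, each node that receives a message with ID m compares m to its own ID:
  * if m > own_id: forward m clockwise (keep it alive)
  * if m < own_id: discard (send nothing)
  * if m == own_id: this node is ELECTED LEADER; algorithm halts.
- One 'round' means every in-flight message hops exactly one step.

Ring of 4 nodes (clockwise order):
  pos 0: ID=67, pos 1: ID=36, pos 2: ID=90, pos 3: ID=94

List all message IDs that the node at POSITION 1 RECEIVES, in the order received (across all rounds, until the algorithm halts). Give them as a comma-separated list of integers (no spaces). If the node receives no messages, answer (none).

Answer: 67,94

Derivation:
Round 1: pos1(id36) recv 67: fwd; pos2(id90) recv 36: drop; pos3(id94) recv 90: drop; pos0(id67) recv 94: fwd
Round 2: pos2(id90) recv 67: drop; pos1(id36) recv 94: fwd
Round 3: pos2(id90) recv 94: fwd
Round 4: pos3(id94) recv 94: ELECTED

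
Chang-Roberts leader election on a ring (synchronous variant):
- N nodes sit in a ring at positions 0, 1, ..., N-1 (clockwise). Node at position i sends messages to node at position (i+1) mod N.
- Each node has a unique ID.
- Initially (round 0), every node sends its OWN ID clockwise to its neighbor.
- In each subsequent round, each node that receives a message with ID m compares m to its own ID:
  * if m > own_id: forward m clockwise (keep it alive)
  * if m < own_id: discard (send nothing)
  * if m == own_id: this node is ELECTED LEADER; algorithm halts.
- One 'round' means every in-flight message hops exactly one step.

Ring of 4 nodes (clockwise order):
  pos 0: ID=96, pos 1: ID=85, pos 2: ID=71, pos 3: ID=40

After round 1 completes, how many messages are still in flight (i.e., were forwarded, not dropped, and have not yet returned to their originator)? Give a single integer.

Answer: 3

Derivation:
Round 1: pos1(id85) recv 96: fwd; pos2(id71) recv 85: fwd; pos3(id40) recv 71: fwd; pos0(id96) recv 40: drop
After round 1: 3 messages still in flight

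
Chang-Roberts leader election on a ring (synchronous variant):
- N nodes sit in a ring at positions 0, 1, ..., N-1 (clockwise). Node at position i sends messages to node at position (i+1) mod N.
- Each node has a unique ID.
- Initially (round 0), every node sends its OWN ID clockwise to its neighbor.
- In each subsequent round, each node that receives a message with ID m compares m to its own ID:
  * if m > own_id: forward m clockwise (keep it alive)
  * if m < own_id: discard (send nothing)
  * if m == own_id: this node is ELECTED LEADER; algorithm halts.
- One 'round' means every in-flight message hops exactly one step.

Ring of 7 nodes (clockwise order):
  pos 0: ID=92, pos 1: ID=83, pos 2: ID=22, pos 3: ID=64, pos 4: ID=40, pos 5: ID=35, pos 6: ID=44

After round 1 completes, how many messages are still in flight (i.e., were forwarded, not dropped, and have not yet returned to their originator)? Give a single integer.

Answer: 4

Derivation:
Round 1: pos1(id83) recv 92: fwd; pos2(id22) recv 83: fwd; pos3(id64) recv 22: drop; pos4(id40) recv 64: fwd; pos5(id35) recv 40: fwd; pos6(id44) recv 35: drop; pos0(id92) recv 44: drop
After round 1: 4 messages still in flight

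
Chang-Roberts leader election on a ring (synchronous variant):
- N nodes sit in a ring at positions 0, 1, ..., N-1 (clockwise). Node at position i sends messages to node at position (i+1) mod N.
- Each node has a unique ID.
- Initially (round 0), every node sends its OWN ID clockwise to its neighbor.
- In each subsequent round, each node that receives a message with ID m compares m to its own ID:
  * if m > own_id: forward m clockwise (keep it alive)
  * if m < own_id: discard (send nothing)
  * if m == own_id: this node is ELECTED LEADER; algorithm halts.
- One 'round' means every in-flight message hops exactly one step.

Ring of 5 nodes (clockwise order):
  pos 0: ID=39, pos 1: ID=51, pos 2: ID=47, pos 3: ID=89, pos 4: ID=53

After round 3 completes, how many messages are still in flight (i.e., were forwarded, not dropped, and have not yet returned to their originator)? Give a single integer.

Round 1: pos1(id51) recv 39: drop; pos2(id47) recv 51: fwd; pos3(id89) recv 47: drop; pos4(id53) recv 89: fwd; pos0(id39) recv 53: fwd
Round 2: pos3(id89) recv 51: drop; pos0(id39) recv 89: fwd; pos1(id51) recv 53: fwd
Round 3: pos1(id51) recv 89: fwd; pos2(id47) recv 53: fwd
After round 3: 2 messages still in flight

Answer: 2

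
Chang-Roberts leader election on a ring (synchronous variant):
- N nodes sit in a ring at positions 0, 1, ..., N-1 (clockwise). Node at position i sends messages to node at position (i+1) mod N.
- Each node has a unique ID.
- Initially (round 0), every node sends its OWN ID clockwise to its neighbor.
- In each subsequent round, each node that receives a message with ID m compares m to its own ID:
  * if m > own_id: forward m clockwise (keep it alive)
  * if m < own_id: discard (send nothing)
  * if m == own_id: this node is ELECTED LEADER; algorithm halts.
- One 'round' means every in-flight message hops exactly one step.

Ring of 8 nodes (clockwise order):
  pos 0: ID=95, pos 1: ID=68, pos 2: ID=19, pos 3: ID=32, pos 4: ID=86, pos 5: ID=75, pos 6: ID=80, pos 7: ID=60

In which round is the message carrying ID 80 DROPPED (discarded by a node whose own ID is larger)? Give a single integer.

Answer: 2

Derivation:
Round 1: pos1(id68) recv 95: fwd; pos2(id19) recv 68: fwd; pos3(id32) recv 19: drop; pos4(id86) recv 32: drop; pos5(id75) recv 86: fwd; pos6(id80) recv 75: drop; pos7(id60) recv 80: fwd; pos0(id95) recv 60: drop
Round 2: pos2(id19) recv 95: fwd; pos3(id32) recv 68: fwd; pos6(id80) recv 86: fwd; pos0(id95) recv 80: drop
Round 3: pos3(id32) recv 95: fwd; pos4(id86) recv 68: drop; pos7(id60) recv 86: fwd
Round 4: pos4(id86) recv 95: fwd; pos0(id95) recv 86: drop
Round 5: pos5(id75) recv 95: fwd
Round 6: pos6(id80) recv 95: fwd
Round 7: pos7(id60) recv 95: fwd
Round 8: pos0(id95) recv 95: ELECTED
Message ID 80 originates at pos 6; dropped at pos 0 in round 2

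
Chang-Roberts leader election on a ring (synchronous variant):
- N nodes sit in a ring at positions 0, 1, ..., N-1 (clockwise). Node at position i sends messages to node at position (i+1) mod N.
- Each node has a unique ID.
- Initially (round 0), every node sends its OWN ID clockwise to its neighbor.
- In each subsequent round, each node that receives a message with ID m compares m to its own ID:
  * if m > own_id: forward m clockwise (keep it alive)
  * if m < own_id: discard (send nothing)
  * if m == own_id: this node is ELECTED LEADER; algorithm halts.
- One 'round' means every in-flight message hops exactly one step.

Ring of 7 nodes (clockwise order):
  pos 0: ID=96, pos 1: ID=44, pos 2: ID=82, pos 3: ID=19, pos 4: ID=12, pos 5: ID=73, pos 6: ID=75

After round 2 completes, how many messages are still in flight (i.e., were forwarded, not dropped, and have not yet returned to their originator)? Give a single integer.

Round 1: pos1(id44) recv 96: fwd; pos2(id82) recv 44: drop; pos3(id19) recv 82: fwd; pos4(id12) recv 19: fwd; pos5(id73) recv 12: drop; pos6(id75) recv 73: drop; pos0(id96) recv 75: drop
Round 2: pos2(id82) recv 96: fwd; pos4(id12) recv 82: fwd; pos5(id73) recv 19: drop
After round 2: 2 messages still in flight

Answer: 2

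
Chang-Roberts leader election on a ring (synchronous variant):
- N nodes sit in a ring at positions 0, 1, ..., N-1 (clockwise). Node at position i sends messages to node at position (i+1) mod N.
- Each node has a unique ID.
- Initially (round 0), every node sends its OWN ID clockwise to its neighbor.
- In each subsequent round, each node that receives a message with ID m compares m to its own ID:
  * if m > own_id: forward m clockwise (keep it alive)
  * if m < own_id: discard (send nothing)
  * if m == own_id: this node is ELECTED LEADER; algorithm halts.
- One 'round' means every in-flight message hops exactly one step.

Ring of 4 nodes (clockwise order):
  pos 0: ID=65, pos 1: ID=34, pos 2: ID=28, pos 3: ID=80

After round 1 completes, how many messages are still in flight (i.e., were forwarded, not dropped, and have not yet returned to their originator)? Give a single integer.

Answer: 3

Derivation:
Round 1: pos1(id34) recv 65: fwd; pos2(id28) recv 34: fwd; pos3(id80) recv 28: drop; pos0(id65) recv 80: fwd
After round 1: 3 messages still in flight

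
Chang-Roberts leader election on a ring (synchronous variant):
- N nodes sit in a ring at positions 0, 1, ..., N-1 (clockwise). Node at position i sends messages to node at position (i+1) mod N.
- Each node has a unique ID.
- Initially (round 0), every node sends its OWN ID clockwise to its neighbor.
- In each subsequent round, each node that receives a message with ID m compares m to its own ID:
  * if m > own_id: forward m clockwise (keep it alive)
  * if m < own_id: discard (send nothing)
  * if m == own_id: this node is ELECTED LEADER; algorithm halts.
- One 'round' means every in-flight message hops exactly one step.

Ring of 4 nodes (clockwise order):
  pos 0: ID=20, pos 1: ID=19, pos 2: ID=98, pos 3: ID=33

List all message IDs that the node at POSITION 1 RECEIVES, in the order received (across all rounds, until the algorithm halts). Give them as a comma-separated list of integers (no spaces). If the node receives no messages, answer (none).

Round 1: pos1(id19) recv 20: fwd; pos2(id98) recv 19: drop; pos3(id33) recv 98: fwd; pos0(id20) recv 33: fwd
Round 2: pos2(id98) recv 20: drop; pos0(id20) recv 98: fwd; pos1(id19) recv 33: fwd
Round 3: pos1(id19) recv 98: fwd; pos2(id98) recv 33: drop
Round 4: pos2(id98) recv 98: ELECTED

Answer: 20,33,98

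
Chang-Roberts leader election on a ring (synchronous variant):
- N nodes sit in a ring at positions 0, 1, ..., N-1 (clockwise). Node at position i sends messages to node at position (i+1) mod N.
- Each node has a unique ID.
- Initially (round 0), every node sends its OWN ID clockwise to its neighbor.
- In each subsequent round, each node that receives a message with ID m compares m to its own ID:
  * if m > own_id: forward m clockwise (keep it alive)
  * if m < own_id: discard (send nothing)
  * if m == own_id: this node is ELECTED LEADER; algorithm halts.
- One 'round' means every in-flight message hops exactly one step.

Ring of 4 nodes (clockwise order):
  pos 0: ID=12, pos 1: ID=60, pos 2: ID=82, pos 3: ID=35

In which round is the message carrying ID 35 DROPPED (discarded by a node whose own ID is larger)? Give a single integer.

Answer: 2

Derivation:
Round 1: pos1(id60) recv 12: drop; pos2(id82) recv 60: drop; pos3(id35) recv 82: fwd; pos0(id12) recv 35: fwd
Round 2: pos0(id12) recv 82: fwd; pos1(id60) recv 35: drop
Round 3: pos1(id60) recv 82: fwd
Round 4: pos2(id82) recv 82: ELECTED
Message ID 35 originates at pos 3; dropped at pos 1 in round 2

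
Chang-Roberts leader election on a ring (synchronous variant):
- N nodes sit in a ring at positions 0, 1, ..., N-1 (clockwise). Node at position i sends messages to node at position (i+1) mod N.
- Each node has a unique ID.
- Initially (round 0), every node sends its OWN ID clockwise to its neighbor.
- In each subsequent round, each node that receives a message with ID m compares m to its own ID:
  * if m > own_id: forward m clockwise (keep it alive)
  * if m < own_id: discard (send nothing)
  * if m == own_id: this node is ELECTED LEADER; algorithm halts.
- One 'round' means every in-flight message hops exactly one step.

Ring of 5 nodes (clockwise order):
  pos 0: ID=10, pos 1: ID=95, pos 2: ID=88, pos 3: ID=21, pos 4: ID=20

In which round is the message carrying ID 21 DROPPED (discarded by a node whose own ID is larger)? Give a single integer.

Answer: 3

Derivation:
Round 1: pos1(id95) recv 10: drop; pos2(id88) recv 95: fwd; pos3(id21) recv 88: fwd; pos4(id20) recv 21: fwd; pos0(id10) recv 20: fwd
Round 2: pos3(id21) recv 95: fwd; pos4(id20) recv 88: fwd; pos0(id10) recv 21: fwd; pos1(id95) recv 20: drop
Round 3: pos4(id20) recv 95: fwd; pos0(id10) recv 88: fwd; pos1(id95) recv 21: drop
Round 4: pos0(id10) recv 95: fwd; pos1(id95) recv 88: drop
Round 5: pos1(id95) recv 95: ELECTED
Message ID 21 originates at pos 3; dropped at pos 1 in round 3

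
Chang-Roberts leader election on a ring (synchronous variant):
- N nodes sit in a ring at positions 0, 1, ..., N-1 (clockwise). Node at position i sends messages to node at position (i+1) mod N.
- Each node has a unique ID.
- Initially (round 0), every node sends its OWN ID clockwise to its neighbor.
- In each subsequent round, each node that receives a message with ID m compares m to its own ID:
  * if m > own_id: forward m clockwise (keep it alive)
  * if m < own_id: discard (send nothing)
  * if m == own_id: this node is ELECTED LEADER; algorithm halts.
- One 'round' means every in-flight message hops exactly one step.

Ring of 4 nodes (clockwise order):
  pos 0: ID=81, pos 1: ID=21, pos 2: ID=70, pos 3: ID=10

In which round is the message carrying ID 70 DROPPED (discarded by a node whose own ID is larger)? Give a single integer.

Answer: 2

Derivation:
Round 1: pos1(id21) recv 81: fwd; pos2(id70) recv 21: drop; pos3(id10) recv 70: fwd; pos0(id81) recv 10: drop
Round 2: pos2(id70) recv 81: fwd; pos0(id81) recv 70: drop
Round 3: pos3(id10) recv 81: fwd
Round 4: pos0(id81) recv 81: ELECTED
Message ID 70 originates at pos 2; dropped at pos 0 in round 2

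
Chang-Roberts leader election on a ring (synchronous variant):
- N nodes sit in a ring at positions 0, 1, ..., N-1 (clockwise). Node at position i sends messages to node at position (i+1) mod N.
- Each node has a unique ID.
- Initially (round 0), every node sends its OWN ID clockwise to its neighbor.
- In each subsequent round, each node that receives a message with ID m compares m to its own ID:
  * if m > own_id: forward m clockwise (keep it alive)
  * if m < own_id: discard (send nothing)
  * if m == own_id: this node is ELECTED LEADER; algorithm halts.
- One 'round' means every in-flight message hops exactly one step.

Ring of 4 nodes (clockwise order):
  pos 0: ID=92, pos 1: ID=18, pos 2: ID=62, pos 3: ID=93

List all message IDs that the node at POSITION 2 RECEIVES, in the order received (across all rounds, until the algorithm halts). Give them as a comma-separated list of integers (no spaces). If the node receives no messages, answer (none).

Answer: 18,92,93

Derivation:
Round 1: pos1(id18) recv 92: fwd; pos2(id62) recv 18: drop; pos3(id93) recv 62: drop; pos0(id92) recv 93: fwd
Round 2: pos2(id62) recv 92: fwd; pos1(id18) recv 93: fwd
Round 3: pos3(id93) recv 92: drop; pos2(id62) recv 93: fwd
Round 4: pos3(id93) recv 93: ELECTED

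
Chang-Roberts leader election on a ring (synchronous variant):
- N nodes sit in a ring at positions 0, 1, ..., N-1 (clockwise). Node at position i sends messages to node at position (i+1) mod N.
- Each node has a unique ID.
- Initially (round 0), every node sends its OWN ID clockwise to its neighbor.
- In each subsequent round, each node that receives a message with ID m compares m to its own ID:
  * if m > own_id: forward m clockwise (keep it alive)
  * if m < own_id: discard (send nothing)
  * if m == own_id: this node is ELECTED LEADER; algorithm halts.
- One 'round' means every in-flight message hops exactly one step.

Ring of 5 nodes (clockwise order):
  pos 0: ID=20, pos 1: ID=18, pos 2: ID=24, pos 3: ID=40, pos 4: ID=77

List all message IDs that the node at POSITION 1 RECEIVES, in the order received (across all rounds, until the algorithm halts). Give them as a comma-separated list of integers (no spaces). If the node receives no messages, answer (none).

Round 1: pos1(id18) recv 20: fwd; pos2(id24) recv 18: drop; pos3(id40) recv 24: drop; pos4(id77) recv 40: drop; pos0(id20) recv 77: fwd
Round 2: pos2(id24) recv 20: drop; pos1(id18) recv 77: fwd
Round 3: pos2(id24) recv 77: fwd
Round 4: pos3(id40) recv 77: fwd
Round 5: pos4(id77) recv 77: ELECTED

Answer: 20,77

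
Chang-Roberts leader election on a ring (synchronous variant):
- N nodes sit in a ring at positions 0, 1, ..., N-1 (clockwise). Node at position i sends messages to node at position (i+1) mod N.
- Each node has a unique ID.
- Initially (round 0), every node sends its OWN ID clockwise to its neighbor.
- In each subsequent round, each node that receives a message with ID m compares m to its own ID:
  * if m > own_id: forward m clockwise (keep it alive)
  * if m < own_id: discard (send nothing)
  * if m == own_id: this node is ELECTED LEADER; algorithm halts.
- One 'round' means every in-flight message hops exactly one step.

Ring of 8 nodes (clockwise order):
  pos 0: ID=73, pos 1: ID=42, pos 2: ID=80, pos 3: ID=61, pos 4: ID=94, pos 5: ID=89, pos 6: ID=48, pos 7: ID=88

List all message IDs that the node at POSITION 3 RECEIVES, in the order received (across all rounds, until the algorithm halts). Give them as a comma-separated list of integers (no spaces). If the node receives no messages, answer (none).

Round 1: pos1(id42) recv 73: fwd; pos2(id80) recv 42: drop; pos3(id61) recv 80: fwd; pos4(id94) recv 61: drop; pos5(id89) recv 94: fwd; pos6(id48) recv 89: fwd; pos7(id88) recv 48: drop; pos0(id73) recv 88: fwd
Round 2: pos2(id80) recv 73: drop; pos4(id94) recv 80: drop; pos6(id48) recv 94: fwd; pos7(id88) recv 89: fwd; pos1(id42) recv 88: fwd
Round 3: pos7(id88) recv 94: fwd; pos0(id73) recv 89: fwd; pos2(id80) recv 88: fwd
Round 4: pos0(id73) recv 94: fwd; pos1(id42) recv 89: fwd; pos3(id61) recv 88: fwd
Round 5: pos1(id42) recv 94: fwd; pos2(id80) recv 89: fwd; pos4(id94) recv 88: drop
Round 6: pos2(id80) recv 94: fwd; pos3(id61) recv 89: fwd
Round 7: pos3(id61) recv 94: fwd; pos4(id94) recv 89: drop
Round 8: pos4(id94) recv 94: ELECTED

Answer: 80,88,89,94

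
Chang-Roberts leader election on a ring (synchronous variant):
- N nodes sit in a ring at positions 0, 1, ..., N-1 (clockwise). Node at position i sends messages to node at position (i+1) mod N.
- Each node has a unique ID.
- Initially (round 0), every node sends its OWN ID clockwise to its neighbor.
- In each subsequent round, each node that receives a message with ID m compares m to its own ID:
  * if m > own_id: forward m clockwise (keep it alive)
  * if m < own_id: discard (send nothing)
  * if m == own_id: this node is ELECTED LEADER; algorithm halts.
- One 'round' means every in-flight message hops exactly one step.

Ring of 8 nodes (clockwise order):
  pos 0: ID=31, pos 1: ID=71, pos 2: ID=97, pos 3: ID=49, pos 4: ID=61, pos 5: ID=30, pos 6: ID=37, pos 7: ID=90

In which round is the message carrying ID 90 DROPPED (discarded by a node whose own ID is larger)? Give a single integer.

Round 1: pos1(id71) recv 31: drop; pos2(id97) recv 71: drop; pos3(id49) recv 97: fwd; pos4(id61) recv 49: drop; pos5(id30) recv 61: fwd; pos6(id37) recv 30: drop; pos7(id90) recv 37: drop; pos0(id31) recv 90: fwd
Round 2: pos4(id61) recv 97: fwd; pos6(id37) recv 61: fwd; pos1(id71) recv 90: fwd
Round 3: pos5(id30) recv 97: fwd; pos7(id90) recv 61: drop; pos2(id97) recv 90: drop
Round 4: pos6(id37) recv 97: fwd
Round 5: pos7(id90) recv 97: fwd
Round 6: pos0(id31) recv 97: fwd
Round 7: pos1(id71) recv 97: fwd
Round 8: pos2(id97) recv 97: ELECTED
Message ID 90 originates at pos 7; dropped at pos 2 in round 3

Answer: 3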